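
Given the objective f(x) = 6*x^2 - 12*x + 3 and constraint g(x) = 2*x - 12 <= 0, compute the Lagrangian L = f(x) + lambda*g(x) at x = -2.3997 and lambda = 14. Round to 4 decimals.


Step 1: Evaluate f(x).
f(-2.3997) = 6*(-2.3997)^2 - 12*(-2.3997) + 3 = 66.3478
Step 2: Evaluate g(x).
g(-2.3997) = 2*-2.3997 - 12 = -16.7994
Step 3: Compute Lagrangian.
L = 66.3478 + 14*-16.7994 = -168.8438


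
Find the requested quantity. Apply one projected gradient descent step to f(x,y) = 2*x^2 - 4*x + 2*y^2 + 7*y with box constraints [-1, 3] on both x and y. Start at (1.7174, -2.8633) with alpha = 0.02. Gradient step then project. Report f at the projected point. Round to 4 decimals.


Step 1: Compute gradient at (1.7174, -2.8633).
grad_x = 2*2*1.7174 - 4 = 2.8696
grad_y = 2*2*-2.8633 + 7 = -4.4532
Step 2: Gradient step.
x_raw = 1.7174 - 0.02*2.8696 = 1.66
y_raw = -2.8633 - 0.02*-4.4532 = -2.7742
Step 3: Project onto [-1, 3].
x_proj = clip(1.66) = 1.66
y_proj = clip(-2.7742) = -1.0
Step 4: Evaluate f.
f(1.66, -1.0) = -6.1288


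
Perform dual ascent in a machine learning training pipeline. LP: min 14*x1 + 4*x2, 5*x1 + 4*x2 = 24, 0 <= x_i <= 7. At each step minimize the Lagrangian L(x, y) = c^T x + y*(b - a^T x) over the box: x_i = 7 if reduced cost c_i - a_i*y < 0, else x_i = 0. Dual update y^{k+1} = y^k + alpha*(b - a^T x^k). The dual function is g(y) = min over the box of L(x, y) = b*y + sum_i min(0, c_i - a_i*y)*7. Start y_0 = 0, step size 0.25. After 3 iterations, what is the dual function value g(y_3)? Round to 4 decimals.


Dual ascent for LP: min 14*x1 + 4*x2, 5*x1 + 4*x2 = 24, 0 <= x_i <= 7
Step 1: y^k = 0.0, reduced costs: (14.0, 4.0)
  x^k = (0.0, 0.0), subgradient = b - a^T x = 24.0
  y^{k+1} = 0.0 + 0.25*24.0 = 6.0
Step 2: y^k = 6.0, reduced costs: (-16.0, -20.0)
  x^k = (7.0, 7.0), subgradient = b - a^T x = -39.0
  y^{k+1} = 6.0 + 0.25*-39.0 = -3.75
Step 3: y^k = -3.75, reduced costs: (32.75, 19.0)
  x^k = (0.0, 0.0), subgradient = b - a^T x = 24.0
  y^{k+1} = -3.75 + 0.25*24.0 = 2.25
Dual objective at y_3 = 2.25: reduced costs (2.75, -5.0), box minimizer x = (0.0, 7.0)
g(y_3) = b*y + (c1 - a1*y)*x1 + (c2 - a2*y)*x2 = 24*2.25 + 2.75*0.0 + (-5.0)*7.0 = 54.0 + 0.0 - 35.0 = 19.0


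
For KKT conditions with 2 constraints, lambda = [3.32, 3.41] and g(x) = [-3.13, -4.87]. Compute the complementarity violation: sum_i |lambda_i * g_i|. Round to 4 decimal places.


KKT complementary slackness check:
lambda_1 * g_1 = 3.32 * -3.13 = -10.3916
lambda_2 * g_2 = 3.41 * -4.87 = -16.6067
Total violation = 10.3916 + 16.6067 = 26.9983


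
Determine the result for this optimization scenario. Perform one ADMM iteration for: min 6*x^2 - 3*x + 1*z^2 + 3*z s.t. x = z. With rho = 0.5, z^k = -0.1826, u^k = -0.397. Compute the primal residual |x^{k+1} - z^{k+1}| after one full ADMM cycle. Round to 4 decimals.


ADMM iteration with rho = 0.5, z^k = -0.1826, u^k = -0.397
Step 1: x-update.
Minimize 6*x^2 - 3*x + (0.5/2)*(x + 0.1826 - 0.397)^2
FOC: (2*6 + 0.5)*x = 3 + 0.5*(-0.1826 + 0.397)
x^{k+1} = 0.2486
Step 2: z-update.
Minimize 1*z^2 + 3*z + (0.5/2)*(0.2486 - z - 0.397)^2
FOC: (2*1 + 0.5)*z = -3 + 0.5*(0.2486 - 0.397)
z^{k+1} = -1.2297
Step 3: u-update.
u^{k+1} = -0.397 + 0.2486 + 1.2297 = 1.0813
Step 4: Primal residual = |0.2486 + 1.2297| = 1.4783


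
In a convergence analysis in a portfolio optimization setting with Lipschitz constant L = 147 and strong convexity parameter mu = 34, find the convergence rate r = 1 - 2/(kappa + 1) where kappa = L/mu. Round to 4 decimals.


Step 1: Compute the condition number.
kappa = L/mu = 147/34 = 4.3235
Step 2: Compute the convergence rate.
r = 1 - 2/(kappa + 1) = 1 - 2*mu/(L + mu) = (L - mu)/(L + mu) = 113/181 = 0.6243


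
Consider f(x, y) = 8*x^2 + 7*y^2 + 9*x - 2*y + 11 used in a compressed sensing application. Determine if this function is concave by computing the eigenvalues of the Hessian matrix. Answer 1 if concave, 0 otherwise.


The Hessian of f(x,y) = 8*x^2 + 7*y^2 + 9*x - 2*y + 11 is:
H = [[16, 0], [0, 14]]
Trace = 16 + 14 = 30
Determinant = 16*14 - (0)^2 = 224
Discriminant = (30)^2 - 4*224 = 4.0
Eigenvalues: lambda_1 = 14.0, lambda_2 = 16.0
The function is not concave.

0


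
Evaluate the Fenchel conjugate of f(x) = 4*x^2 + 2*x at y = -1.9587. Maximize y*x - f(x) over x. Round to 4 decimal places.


f*(y) = sup_x {y*x - a*x^2 - b*x} = sup_x {(y-b)*x - a*x^2}
FOC: (y - b) - 2a*x = 0 => x* = (y - b)/(2a)
x* = (-1.9587 - 2)/(2*4) = -0.4948
f*(-1.9587) = (y-b)^2/(4a) = (-1.9587 - 2)^2/(4*4)
= 15.6713/16 = 0.9795


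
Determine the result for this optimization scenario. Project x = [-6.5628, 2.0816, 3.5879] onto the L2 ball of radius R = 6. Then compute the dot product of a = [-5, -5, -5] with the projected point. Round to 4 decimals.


Step 1: Compute ||x|| (intermediates to 6 decimals).
||x|| = sqrt((-6.5628)^2 + 2.0816^2 + 3.5879^2) = 7.76379
Step 2: Project.
Since ||x|| > R, scale = R/||x|| = 6/7.76379 = 0.772818, proj(x) = scale * x
proj(x) = [-5.07185, 1.608698, 2.772794]
Step 3: Dot product.
a^T * proj(x) = -5*(-5.07185) - 5*1.608698 - 5*2.772794 = 3.4518


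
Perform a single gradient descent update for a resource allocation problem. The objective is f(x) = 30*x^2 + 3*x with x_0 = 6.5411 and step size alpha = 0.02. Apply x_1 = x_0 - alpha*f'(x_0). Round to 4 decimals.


We compute the gradient at x_0 and apply the update.
f'(x) = 60*x + 3
f'(6.5411) = 60*6.5411 + 3 = 395.466
x_1 = 6.5411 - 0.02*395.466 = -1.3682


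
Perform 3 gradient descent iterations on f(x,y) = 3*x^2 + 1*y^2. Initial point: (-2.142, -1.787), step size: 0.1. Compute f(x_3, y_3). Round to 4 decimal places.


Gradient descent on f(x,y) = 3*x^2 + 1*y^2.
Starting point: (-2.142, -1.787), alpha = 0.1
Step 1: grad_x = 2*3*-2.142 = -12.852, grad_y = 2*1*-1.787 = -3.574
  x_1 = -2.142 - 0.1*-12.852 = -0.8568
  y_1 = -1.787 - 0.1*-3.574 = -1.4296
Step 2: grad_x = 2*3*-0.8568 = -5.1408, grad_y = 2*1*-1.4296 = -2.8592
  x_2 = -0.8568 - 0.1*-5.1408 = -0.3427
  y_2 = -1.4296 - 0.1*-2.8592 = -1.1437
Step 3: grad_x = 2*3*-0.3427 = -2.0563, grad_y = 2*1*-1.1437 = -2.2874
  x_3 = -0.3427 - 0.1*-2.0563 = -0.1371
  y_3 = -1.1437 - 0.1*-2.2874 = -0.9149
f(-0.1371, -0.9149) = 3*(-0.1371)^2 + 1*(-0.9149)^2 = 0.8935


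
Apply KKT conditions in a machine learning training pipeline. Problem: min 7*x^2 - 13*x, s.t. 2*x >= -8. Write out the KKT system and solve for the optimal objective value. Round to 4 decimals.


Step 1: Try lambda = 0 (constraint inactive).
Stationarity: 2*7*x - 13 = 0
x* = 13/(2*7) = 13/14 = 0.9286 (rounded; the exact value 13/14 is used below)
Check constraint: 2*0.9286 = 1.8572 >= -8 -- satisfied.
Step 2: Compute optimal value.
f(x*) = 7*(13/14)^2 - 13*(13/14) = -6.0357


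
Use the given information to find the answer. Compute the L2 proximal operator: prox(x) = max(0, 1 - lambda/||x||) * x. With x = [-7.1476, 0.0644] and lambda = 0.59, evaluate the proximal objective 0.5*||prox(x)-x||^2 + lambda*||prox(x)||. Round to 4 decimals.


Step 1: Compute ||x||.
||x|| = 7.1479
Step 2: Compute scaling factor.
scale = max(0, 1 - 0.59/7.1479) = 0.9175
Step 3: prox(x) = [-6.5576, 0.0591]
||prox(x)|| = 6.5579
Step 4: Proximal objective.
0.5*||prox-x||^2 = 0.1741
lambda*||prox|| = 3.8692
Total = 4.0432


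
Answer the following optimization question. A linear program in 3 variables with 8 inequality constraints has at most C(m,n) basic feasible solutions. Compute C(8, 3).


Each vertex corresponds to some choice of n active constraints out of m, so the number of vertices is at most C(m, n) = m! / (n!(m-n)!).
m = 8, n = 3
Numerator: 8 * 7 * 6
Denominator: 3! = 6
C(8, 3) = 56


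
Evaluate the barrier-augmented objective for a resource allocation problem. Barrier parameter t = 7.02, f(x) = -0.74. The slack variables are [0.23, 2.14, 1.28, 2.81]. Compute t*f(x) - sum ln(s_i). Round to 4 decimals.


Step 1: Compute log-barrier.
ln values: [-1.4697, 0.7608, 0.2469, 1.0332]
phi = -(-1.4697 + 0.7608 + 0.2469 + 1.0332) = -0.5712
Step 2: Compute augmented objective.
t*f(x) = 7.02*-0.74 = -5.1948
Total = -5.1948 - 0.5712 = -5.766


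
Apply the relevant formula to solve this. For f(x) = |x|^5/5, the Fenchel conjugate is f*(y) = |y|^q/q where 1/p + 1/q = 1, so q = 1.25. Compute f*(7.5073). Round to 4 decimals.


The conjugate exponent q satisfies 1/p + 1/q = 1.
p = 5, so q = 5/(5 - 1) = 1.25
|y|^q = 7.5073^1.25 = 12.4267
f*(7.5073) = 12.4267 / 1.25 = 9.9413


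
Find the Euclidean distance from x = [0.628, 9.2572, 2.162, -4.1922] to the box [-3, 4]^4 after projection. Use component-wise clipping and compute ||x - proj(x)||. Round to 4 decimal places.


Project each component onto [-3, 4].
clip(0.628) = 0.628, clip(9.2572) = 4.0, clip(2.162) = 2.162, clip(-4.1922) = -3.0
Projection = [0.628, 4.0, 2.162, -3.0]
Squared diffs: [0.0, 27.6382, 0.0, 1.4213]
Distance = sqrt(29.0595) = 5.3907


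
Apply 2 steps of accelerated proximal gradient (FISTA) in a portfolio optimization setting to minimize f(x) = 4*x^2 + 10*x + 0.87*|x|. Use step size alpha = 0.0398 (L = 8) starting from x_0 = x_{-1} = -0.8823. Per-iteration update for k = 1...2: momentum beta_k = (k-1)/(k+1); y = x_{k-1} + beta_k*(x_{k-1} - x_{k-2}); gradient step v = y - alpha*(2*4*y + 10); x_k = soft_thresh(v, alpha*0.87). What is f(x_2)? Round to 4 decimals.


FISTA on f(x) = 4*x^2 + 10*x + 0.87*|x|
L = 8, alpha = 0.0398
Iteration 1: beta = 0.0, y = -0.8823 + 0.0*(-0.8823 + 0.8823) = -0.8823
  grad(y) = 2.9416, v = y - alpha*grad = -0.9994
  prox(v) = soft_thresh(-0.9994, 0.0346) = -0.9647
Iteration 2: beta = 0.3333, y = -0.9647 + 0.3333*(-0.9647 + 0.8823) = -0.9922
  grad(y) = 2.0621, v = y - alpha*grad = -1.0743
  prox(v) = soft_thresh(-1.0743, 0.0346) = -1.0397
f(x_2) = 4*(-1.0397)^2 + 10*(-1.0397) + 0.87*|-1.0397| = -5.1685


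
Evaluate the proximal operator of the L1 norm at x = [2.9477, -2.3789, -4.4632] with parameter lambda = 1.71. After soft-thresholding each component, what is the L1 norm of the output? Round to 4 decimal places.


Soft-thresholding with lambda = 1.71:
prox(2.9477) = sign(2.9477)*max(|2.9477| - 1.71, 0) = 1.2377
prox(-2.3789) = sign(-2.3789)*max(|-2.3789| - 1.71, 0) = -0.6689
prox(-4.4632) = sign(-4.4632)*max(|-4.4632| - 1.71, 0) = -2.7532
prox(x) = [1.2377, -0.6689, -2.7532]
||prox(x)||_1 = 1.2377 + 0.6689 + 2.7532 = 4.6598


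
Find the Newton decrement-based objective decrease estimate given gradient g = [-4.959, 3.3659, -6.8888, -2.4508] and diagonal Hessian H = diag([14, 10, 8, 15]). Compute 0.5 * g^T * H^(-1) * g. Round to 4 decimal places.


Step 1: H is diagonal, so H^(-1) * g = [-0.3542, 0.3366, -0.8611, -0.1634].
Step 2: g^T H^(-1) g = sum_i g_i^2 / H_ii
  = (-4.959)^2/14 + (3.3659)^2/10 + (-6.8888)^2/8 + (-2.4508)^2/15
  = 1.7565 + 1.1329 + 5.9319 + 0.4004 = 9.2219
Step 3: Objective decrease = 0.5 * g^T H^(-1) g = 4.6109


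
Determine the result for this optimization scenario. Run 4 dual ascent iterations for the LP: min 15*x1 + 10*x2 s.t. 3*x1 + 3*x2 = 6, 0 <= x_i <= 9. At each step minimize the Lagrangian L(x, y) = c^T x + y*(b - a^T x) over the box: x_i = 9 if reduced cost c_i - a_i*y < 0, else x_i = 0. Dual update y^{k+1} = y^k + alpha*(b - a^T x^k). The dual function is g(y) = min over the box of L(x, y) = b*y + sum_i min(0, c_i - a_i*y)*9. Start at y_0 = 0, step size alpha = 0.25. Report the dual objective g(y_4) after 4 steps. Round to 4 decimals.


Dual ascent for LP: min 15*x1 + 10*x2, 3*x1 + 3*x2 = 6, 0 <= x_i <= 9
Step 1: y^k = 0.0, reduced costs: (15.0, 10.0)
  x^k = (0.0, 0.0), subgradient = b - a^T x = 6.0
  y^{k+1} = 0.0 + 0.25*6.0 = 1.5
Step 2: y^k = 1.5, reduced costs: (10.5, 5.5)
  x^k = (0.0, 0.0), subgradient = b - a^T x = 6.0
  y^{k+1} = 1.5 + 0.25*6.0 = 3.0
Step 3: y^k = 3.0, reduced costs: (6.0, 1.0)
  x^k = (0.0, 0.0), subgradient = b - a^T x = 6.0
  y^{k+1} = 3.0 + 0.25*6.0 = 4.5
Step 4: y^k = 4.5, reduced costs: (1.5, -3.5)
  x^k = (0.0, 9.0), subgradient = b - a^T x = -21.0
  y^{k+1} = 4.5 + 0.25*-21.0 = -0.75
Dual objective at y_4 = -0.75: reduced costs (17.25, 12.25), box minimizer x = (0.0, 0.0)
g(y_4) = b*y + (c1 - a1*y)*x1 + (c2 - a2*y)*x2 = 6*(-0.75) + 17.25*0.0 + 12.25*0.0 = -4.5 + 0.0 + 0.0 = -4.5


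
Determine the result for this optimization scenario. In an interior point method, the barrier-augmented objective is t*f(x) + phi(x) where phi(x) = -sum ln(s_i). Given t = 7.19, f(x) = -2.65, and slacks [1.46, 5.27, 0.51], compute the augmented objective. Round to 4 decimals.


Step 1: Compute log-barrier.
ln values: [0.3784, 1.662, -0.6733]
phi = -(0.3784 + 1.662 - 0.6733) = -1.3671
Step 2: Compute augmented objective.
t*f(x) = 7.19*-2.65 = -19.0535
Total = -19.0535 - 1.3671 = -20.4206


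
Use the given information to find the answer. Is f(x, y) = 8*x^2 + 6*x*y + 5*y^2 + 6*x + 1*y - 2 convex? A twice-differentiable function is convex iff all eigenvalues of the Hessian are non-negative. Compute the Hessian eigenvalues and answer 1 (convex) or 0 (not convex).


The Hessian of f(x,y) = 8*x^2 + 6*x*y + 5*y^2 + 6*x + 1*y - 2 is:
H = [[16, 6], [6, 10]]
Trace = 16 + 10 = 26
Determinant = 16*10 - (6)^2 = 124
Discriminant = (26)^2 - 4*124 = 180.0
Eigenvalues: lambda_1 = 6.2918, lambda_2 = 19.7082
The function is convex.

1


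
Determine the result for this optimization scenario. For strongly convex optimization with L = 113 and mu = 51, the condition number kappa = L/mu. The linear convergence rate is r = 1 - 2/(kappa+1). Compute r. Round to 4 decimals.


Step 1: Compute the condition number.
kappa = L/mu = 113/51 = 2.2157
Step 2: Compute the convergence rate.
r = 1 - 2/(kappa + 1) = 1 - 2*mu/(L + mu) = (L - mu)/(L + mu) = 62/164 = 0.378


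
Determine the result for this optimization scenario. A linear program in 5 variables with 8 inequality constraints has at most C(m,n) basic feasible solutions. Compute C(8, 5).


Each vertex corresponds to some choice of n active constraints out of m, so the number of vertices is at most C(m, n) = m! / (n!(m-n)!).
m = 8, n = 5
Numerator: 8 * 7 * 6 * 5 * 4
Denominator: 5! = 120
C(8, 5) = 56


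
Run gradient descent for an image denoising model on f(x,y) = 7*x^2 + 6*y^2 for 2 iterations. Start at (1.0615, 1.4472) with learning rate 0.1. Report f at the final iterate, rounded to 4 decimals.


Gradient descent on f(x,y) = 7*x^2 + 6*y^2.
Starting point: (1.0615, 1.4472), alpha = 0.1
Step 1: grad_x = 2*7*1.0615 = 14.861, grad_y = 2*6*1.4472 = 17.3664
  x_1 = 1.0615 - 0.1*14.861 = -0.4246
  y_1 = 1.4472 - 0.1*17.3664 = -0.2894
Step 2: grad_x = 2*7*-0.4246 = -5.9444, grad_y = 2*6*-0.2894 = -3.4733
  x_2 = -0.4246 - 0.1*-5.9444 = 0.1698
  y_2 = -0.2894 - 0.1*-3.4733 = 0.0579
f(0.1698, 0.0579) = 7*0.1698^2 + 6*0.0579^2 = 0.222


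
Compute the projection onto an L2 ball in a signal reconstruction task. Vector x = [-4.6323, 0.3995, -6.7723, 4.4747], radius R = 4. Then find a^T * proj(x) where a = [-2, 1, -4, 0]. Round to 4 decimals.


Step 1: Compute ||x|| (intermediates to 6 decimals).
||x|| = sqrt((-4.6323)^2 + 0.3995^2 + (-6.7723)^2 + 4.4747^2) = 9.3544
Step 2: Project.
Since ||x|| > R, scale = R/||x|| = 4/9.3544 = 0.427606, proj(x) = scale * x
proj(x) = [-1.980799, 0.170829, -2.895876, 1.913409]
Step 3: Dot product.
a^T * proj(x) = -2*(-1.980799) + 1*0.170829 - 4*(-2.895876) + 0*1.913409 = 15.7159


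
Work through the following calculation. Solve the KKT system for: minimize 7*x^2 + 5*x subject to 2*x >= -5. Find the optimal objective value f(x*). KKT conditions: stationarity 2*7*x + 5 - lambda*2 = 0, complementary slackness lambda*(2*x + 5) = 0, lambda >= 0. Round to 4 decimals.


Step 1: Try lambda = 0 (constraint inactive).
Stationarity: 2*7*x + 5 = 0
x* = -5/(2*7) = -5/14 = -0.3571 (rounded; the exact value -5/14 is used below)
Check constraint: 2*-0.3571 = -0.7142 >= -5 -- satisfied.
Step 2: Compute optimal value.
f(x*) = 7*(-5/14)^2 + 5*(-5/14) = -0.8929


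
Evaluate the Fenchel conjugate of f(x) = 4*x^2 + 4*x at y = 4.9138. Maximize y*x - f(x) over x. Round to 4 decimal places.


f*(y) = sup_x {y*x - a*x^2 - b*x} = sup_x {(y-b)*x - a*x^2}
FOC: (y - b) - 2a*x = 0 => x* = (y - b)/(2a)
x* = (4.9138 - 4)/(2*4) = 0.1142
f*(4.9138) = (y-b)^2/(4a) = (4.9138 - 4)^2/(4*4)
= 0.835/16 = 0.0522


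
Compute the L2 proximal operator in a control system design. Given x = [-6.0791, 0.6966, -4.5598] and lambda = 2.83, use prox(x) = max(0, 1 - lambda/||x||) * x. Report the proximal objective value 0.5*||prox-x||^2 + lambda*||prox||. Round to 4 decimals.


Step 1: Compute ||x||.
||x|| = 7.631
Step 2: Compute scaling factor.
scale = max(0, 1 - 2.83/7.631) = 0.6291
Step 3: prox(x) = [-3.8246, 0.4383, -2.8688]
||prox(x)|| = 4.801
Step 4: Proximal objective.
0.5*||prox-x||^2 = 4.0045
lambda*||prox|| = 13.5868
Total = 17.5913


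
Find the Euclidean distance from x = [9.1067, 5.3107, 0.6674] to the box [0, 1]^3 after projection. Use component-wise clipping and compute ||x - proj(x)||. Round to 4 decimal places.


Project each component onto [0, 1].
clip(9.1067) = 1.0, clip(5.3107) = 1.0, clip(0.6674) = 0.6674
Projection = [1.0, 1.0, 0.6674]
Squared diffs: [65.7186, 18.5821, 0.0]
Distance = sqrt(84.3007) = 9.1815


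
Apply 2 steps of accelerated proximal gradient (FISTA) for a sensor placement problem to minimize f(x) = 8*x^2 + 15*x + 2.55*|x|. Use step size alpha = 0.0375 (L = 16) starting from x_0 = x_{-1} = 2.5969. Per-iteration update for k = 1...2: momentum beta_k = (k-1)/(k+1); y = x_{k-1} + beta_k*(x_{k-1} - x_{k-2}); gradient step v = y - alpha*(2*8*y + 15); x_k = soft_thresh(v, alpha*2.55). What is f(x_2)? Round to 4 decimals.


FISTA on f(x) = 8*x^2 + 15*x + 2.55*|x|
L = 16, alpha = 0.0375
Iteration 1: beta = 0.0, y = 2.5969 + 0.0*(2.5969 - 2.5969) = 2.5969
  grad(y) = 56.5504, v = y - alpha*grad = 0.4763
  prox(v) = soft_thresh(0.4763, 0.0956) = 0.3806
Iteration 2: beta = 0.3333, y = 0.3806 + 0.3333*(0.3806 - 2.5969) = -0.3581
  grad(y) = 9.2701, v = y - alpha*grad = -0.7057
  prox(v) = soft_thresh(-0.7057, 0.0956) = -0.6101
f(x_2) = 8*(-0.6101)^2 + 15*(-0.6101) + 2.55*|-0.6101| = -4.618


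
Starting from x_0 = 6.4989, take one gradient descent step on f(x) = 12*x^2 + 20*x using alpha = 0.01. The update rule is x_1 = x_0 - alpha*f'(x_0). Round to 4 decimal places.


We compute the gradient at x_0 and apply the update.
f'(x) = 24*x + 20
f'(6.4989) = 24*6.4989 + 20 = 175.9736
x_1 = 6.4989 - 0.01*175.9736 = 4.7392


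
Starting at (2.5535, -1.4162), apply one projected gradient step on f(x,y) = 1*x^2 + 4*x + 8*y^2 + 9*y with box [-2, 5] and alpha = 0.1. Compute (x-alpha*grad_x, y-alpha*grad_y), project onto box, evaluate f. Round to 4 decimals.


Step 1: Compute gradient at (2.5535, -1.4162).
grad_x = 2*1*2.5535 + 4 = 9.107
grad_y = 2*8*-1.4162 + 9 = -13.6592
Step 2: Gradient step.
x_raw = 2.5535 - 0.1*9.107 = 1.6428
y_raw = -1.4162 - 0.1*-13.6592 = -0.0503
Step 3: Project onto [-2, 5].
x_proj = clip(1.6428) = 1.6428
y_proj = clip(-0.0503) = -0.0503
Step 4: Evaluate f.
f(1.6428, -0.0503) = 8.8377


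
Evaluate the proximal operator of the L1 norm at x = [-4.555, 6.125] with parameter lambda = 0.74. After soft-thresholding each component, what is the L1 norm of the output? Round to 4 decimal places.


Soft-thresholding with lambda = 0.74:
prox(-4.555) = sign(-4.555)*max(|-4.555| - 0.74, 0) = -3.815
prox(6.125) = sign(6.125)*max(|6.125| - 0.74, 0) = 5.385
prox(x) = [-3.815, 5.385]
||prox(x)||_1 = 3.815 + 5.385 = 9.2


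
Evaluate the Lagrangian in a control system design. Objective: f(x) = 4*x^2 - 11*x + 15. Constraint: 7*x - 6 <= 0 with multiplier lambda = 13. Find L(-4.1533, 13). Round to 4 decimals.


Step 1: Evaluate f(x).
f(-4.1533) = 4*(-4.1533)^2 - 11*(-4.1533) + 15 = 129.6859
Step 2: Evaluate g(x).
g(-4.1533) = 7*-4.1533 - 6 = -35.0731
Step 3: Compute Lagrangian.
L = 129.6859 + 13*-35.0731 = -326.2644


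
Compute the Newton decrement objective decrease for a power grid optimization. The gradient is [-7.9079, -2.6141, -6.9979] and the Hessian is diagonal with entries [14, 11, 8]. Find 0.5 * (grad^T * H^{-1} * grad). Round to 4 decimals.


Step 1: H is diagonal, so H^(-1) * g = [-0.5649, -0.2376, -0.8747].
Step 2: g^T H^(-1) g = sum_i g_i^2 / H_ii
  = (-7.9079)^2/14 + (-2.6141)^2/11 + (-6.9979)^2/8
  = 4.4668 + 0.6212 + 6.1213 = 11.2093
Step 3: Objective decrease = 0.5 * g^T H^(-1) g = 5.6047


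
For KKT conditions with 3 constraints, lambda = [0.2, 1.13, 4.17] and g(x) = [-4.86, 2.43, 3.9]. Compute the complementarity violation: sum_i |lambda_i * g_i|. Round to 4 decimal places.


KKT complementary slackness check:
lambda_1 * g_1 = 0.2 * -4.86 = -0.972
lambda_2 * g_2 = 1.13 * 2.43 = 2.7459
lambda_3 * g_3 = 4.17 * 3.9 = 16.263
Total violation = 0.972 + 2.7459 + 16.263 = 19.9809


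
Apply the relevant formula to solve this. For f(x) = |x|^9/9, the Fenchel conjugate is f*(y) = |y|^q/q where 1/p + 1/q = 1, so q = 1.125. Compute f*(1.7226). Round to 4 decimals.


The conjugate exponent q satisfies 1/p + 1/q = 1.
p = 9, so q = 9/(9 - 1) = 1.125
|y|^q = 1.7226^1.125 = 1.8438
f*(1.7226) = 1.8438 / 1.125 = 1.6389


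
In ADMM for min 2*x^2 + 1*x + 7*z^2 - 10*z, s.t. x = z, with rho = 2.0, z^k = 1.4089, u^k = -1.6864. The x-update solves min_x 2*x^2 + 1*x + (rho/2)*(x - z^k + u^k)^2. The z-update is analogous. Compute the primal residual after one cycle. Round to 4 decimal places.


ADMM iteration with rho = 2.0, z^k = 1.4089, u^k = -1.6864
Step 1: x-update.
Minimize 2*x^2 + 1*x + (2.0/2)*(x - 1.4089 - 1.6864)^2
FOC: (2*2 + 2.0)*x = -1 + 2.0*(1.4089 + 1.6864)
x^{k+1} = 0.8651
Step 2: z-update.
Minimize 7*z^2 - 10*z + (2.0/2)*(0.8651 - z - 1.6864)^2
FOC: (2*7 + 2.0)*z = 10 + 2.0*(0.8651 - 1.6864)
z^{k+1} = 0.5223
Step 3: u-update.
u^{k+1} = -1.6864 + 0.8651 - 0.5223 = -1.3436
Step 4: Primal residual = |0.8651 - 0.5223| = 0.3428


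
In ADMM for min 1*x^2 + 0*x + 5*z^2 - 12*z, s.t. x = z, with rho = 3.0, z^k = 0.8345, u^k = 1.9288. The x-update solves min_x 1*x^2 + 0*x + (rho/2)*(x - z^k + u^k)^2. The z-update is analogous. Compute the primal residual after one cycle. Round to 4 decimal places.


ADMM iteration with rho = 3.0, z^k = 0.8345, u^k = 1.9288
Step 1: x-update.
Minimize 1*x^2 + 0*x + (3.0/2)*(x - 0.8345 + 1.9288)^2
FOC: (2*1 + 3.0)*x = 0 + 3.0*(0.8345 - 1.9288)
x^{k+1} = -0.6566
Step 2: z-update.
Minimize 5*z^2 - 12*z + (3.0/2)*(-0.6566 - z + 1.9288)^2
FOC: (2*5 + 3.0)*z = 12 + 3.0*(-0.6566 + 1.9288)
z^{k+1} = 1.2167
Step 3: u-update.
u^{k+1} = 1.9288 - 0.6566 - 1.2167 = 0.0556
Step 4: Primal residual = |-0.6566 - 1.2167| = 1.8732


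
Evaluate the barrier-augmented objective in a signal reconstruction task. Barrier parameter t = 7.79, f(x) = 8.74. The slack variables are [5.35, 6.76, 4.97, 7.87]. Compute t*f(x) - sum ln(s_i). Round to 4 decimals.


Step 1: Compute log-barrier.
ln values: [1.6771, 1.911, 1.6034, 2.0631]
phi = -(1.6771 + 1.911 + 1.6034 + 2.0631) = -7.2546
Step 2: Compute augmented objective.
t*f(x) = 7.79*8.74 = 68.0846
Total = 68.0846 - 7.2546 = 60.83


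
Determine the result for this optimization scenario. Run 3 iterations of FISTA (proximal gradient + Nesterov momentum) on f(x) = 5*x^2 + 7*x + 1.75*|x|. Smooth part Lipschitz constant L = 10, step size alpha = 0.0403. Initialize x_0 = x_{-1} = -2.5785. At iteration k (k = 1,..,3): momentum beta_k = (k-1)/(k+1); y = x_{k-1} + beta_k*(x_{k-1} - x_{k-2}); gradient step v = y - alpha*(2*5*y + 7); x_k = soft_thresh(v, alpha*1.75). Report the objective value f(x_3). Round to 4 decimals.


FISTA on f(x) = 5*x^2 + 7*x + 1.75*|x|
L = 10, alpha = 0.0403
Iteration 1: beta = 0.0, y = -2.5785 + 0.0*(-2.5785 + 2.5785) = -2.5785
  grad(y) = -18.785, v = y - alpha*grad = -1.8215
  prox(v) = soft_thresh(-1.8215, 0.0705) = -1.7509
Iteration 2: beta = 0.3333, y = -1.7509 + 0.3333*(-1.7509 + 2.5785) = -1.4751
  grad(y) = -7.7509, v = y - alpha*grad = -1.1627
  prox(v) = soft_thresh(-1.1627, 0.0705) = -1.0922
Iteration 3: beta = 0.5, y = -1.0922 + 0.5*(-1.0922 + 1.7509) = -0.7628
  grad(y) = -0.6283, v = y - alpha*grad = -0.7375
  prox(v) = soft_thresh(-0.7375, 0.0705) = -0.667
f(x_3) = 5*(-0.667)^2 + 7*(-0.667) + 1.75*|-0.667| = -1.2773


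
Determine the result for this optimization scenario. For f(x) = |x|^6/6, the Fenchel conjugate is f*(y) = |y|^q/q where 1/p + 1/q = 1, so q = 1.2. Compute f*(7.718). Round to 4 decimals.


The conjugate exponent q satisfies 1/p + 1/q = 1.
p = 6, so q = 6/(6 - 1) = 1.2
|y|^q = 7.718^1.2 = 11.6146
f*(7.718) = 11.6146 / 1.2 = 9.6789


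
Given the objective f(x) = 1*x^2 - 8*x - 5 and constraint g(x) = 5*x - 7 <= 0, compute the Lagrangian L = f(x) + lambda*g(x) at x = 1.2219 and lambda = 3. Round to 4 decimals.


Step 1: Evaluate f(x).
f(1.2219) = 1*1.2219^2 - 8*1.2219 - 5 = -13.2822
Step 2: Evaluate g(x).
g(1.2219) = 5*1.2219 - 7 = -0.8905
Step 3: Compute Lagrangian.
L = -13.2822 + 3*-0.8905 = -15.9537


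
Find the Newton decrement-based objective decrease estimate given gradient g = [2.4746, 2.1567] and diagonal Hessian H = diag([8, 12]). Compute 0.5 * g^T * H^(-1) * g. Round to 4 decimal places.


Step 1: H is diagonal, so H^(-1) * g = [0.3093, 0.1797].
Step 2: g^T H^(-1) g = sum_i g_i^2 / H_ii
  = (2.4746)^2/8 + (2.1567)^2/12
  = 0.7655 + 0.3876 = 1.1531
Step 3: Objective decrease = 0.5 * g^T H^(-1) g = 0.5765


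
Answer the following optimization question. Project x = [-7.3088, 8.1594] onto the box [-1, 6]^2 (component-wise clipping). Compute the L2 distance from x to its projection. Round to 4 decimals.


Project each component onto [-1, 6].
clip(-7.3088) = -1.0, clip(8.1594) = 6.0
Projection = [-1.0, 6.0]
Squared diffs: [39.801, 4.663]
Distance = sqrt(44.464) = 6.6681


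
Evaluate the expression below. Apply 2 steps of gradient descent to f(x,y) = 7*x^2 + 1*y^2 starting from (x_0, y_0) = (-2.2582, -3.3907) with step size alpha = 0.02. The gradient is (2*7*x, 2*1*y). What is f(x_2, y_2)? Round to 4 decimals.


Gradient descent on f(x,y) = 7*x^2 + 1*y^2.
Starting point: (-2.2582, -3.3907), alpha = 0.02
Step 1: grad_x = 2*7*-2.2582 = -31.6148, grad_y = 2*1*-3.3907 = -6.7814
  x_1 = -2.2582 - 0.02*-31.6148 = -1.6259
  y_1 = -3.3907 - 0.02*-6.7814 = -3.2551
Step 2: grad_x = 2*7*-1.6259 = -22.7627, grad_y = 2*1*-3.2551 = -6.5101
  x_2 = -1.6259 - 0.02*-22.7627 = -1.1707
  y_2 = -3.2551 - 0.02*-6.5101 = -3.1249
f(-1.1707, -3.1249) = 7*(-1.1707)^2 + 1*(-3.1249)^2 = 19.3578


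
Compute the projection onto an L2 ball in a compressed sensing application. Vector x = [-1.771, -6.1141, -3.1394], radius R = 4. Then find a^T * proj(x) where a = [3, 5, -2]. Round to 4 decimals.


Step 1: Compute ||x|| (intermediates to 6 decimals).
||x|| = sqrt((-1.771)^2 + (-6.1141)^2 + (-3.1394)^2) = 7.097499
Step 2: Project.
Since ||x|| > R, scale = R/||x|| = 4/7.097499 = 0.563579, proj(x) = scale * x
proj(x) = [-0.998098, -3.445778, -1.7693]
Step 3: Dot product.
a^T * proj(x) = 3*(-0.998098) + 5*(-3.445778) - 2*(-1.7693) = -16.6846


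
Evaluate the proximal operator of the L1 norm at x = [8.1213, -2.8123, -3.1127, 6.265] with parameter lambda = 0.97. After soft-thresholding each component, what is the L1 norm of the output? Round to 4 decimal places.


Soft-thresholding with lambda = 0.97:
prox(8.1213) = sign(8.1213)*max(|8.1213| - 0.97, 0) = 7.1513
prox(-2.8123) = sign(-2.8123)*max(|-2.8123| - 0.97, 0) = -1.8423
prox(-3.1127) = sign(-3.1127)*max(|-3.1127| - 0.97, 0) = -2.1427
prox(6.265) = sign(6.265)*max(|6.265| - 0.97, 0) = 5.295
prox(x) = [7.1513, -1.8423, -2.1427, 5.295]
||prox(x)||_1 = 7.1513 + 1.8423 + 2.1427 + 5.295 = 16.4313


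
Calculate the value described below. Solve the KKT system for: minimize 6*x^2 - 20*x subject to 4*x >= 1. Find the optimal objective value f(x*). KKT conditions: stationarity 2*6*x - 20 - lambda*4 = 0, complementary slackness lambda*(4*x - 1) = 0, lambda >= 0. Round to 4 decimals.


Step 1: Try lambda = 0 (constraint inactive).
Stationarity: 2*6*x - 20 = 0
x* = 20/(2*6) = 5/3 = 1.6667 (rounded; the exact value 5/3 is used below)
Check constraint: 4*1.6667 = 6.6668 >= 1 -- satisfied.
Step 2: Compute optimal value.
f(x*) = 6*(5/3)^2 - 20*(5/3) = -16.6667


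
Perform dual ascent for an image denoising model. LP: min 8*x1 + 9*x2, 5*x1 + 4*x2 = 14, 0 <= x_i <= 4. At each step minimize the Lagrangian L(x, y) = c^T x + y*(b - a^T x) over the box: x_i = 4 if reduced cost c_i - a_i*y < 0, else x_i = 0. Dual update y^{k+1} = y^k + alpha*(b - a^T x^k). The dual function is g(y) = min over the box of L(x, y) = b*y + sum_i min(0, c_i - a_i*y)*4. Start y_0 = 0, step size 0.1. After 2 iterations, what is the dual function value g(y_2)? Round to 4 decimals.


Dual ascent for LP: min 8*x1 + 9*x2, 5*x1 + 4*x2 = 14, 0 <= x_i <= 4
Step 1: y^k = 0.0, reduced costs: (8.0, 9.0)
  x^k = (0.0, 0.0), subgradient = b - a^T x = 14.0
  y^{k+1} = 0.0 + 0.1*14.0 = 1.4
Step 2: y^k = 1.4, reduced costs: (1.0, 3.4)
  x^k = (0.0, 0.0), subgradient = b - a^T x = 14.0
  y^{k+1} = 1.4 + 0.1*14.0 = 2.8
Dual objective at y_2 = 2.8: reduced costs (-6.0, -2.2), box minimizer x = (4.0, 4.0)
g(y_2) = b*y + (c1 - a1*y)*x1 + (c2 - a2*y)*x2 = 14*2.8 + (-6.0)*4.0 + (-2.2)*4.0 = 39.2 - 24.0 - 8.8 = 6.4


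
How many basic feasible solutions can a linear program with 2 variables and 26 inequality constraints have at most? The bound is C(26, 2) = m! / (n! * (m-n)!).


Each vertex corresponds to some choice of n active constraints out of m, so the number of vertices is at most C(m, n) = m! / (n!(m-n)!).
m = 26, n = 2
Numerator: 26 * 25
Denominator: 2! = 2
C(26, 2) = 325


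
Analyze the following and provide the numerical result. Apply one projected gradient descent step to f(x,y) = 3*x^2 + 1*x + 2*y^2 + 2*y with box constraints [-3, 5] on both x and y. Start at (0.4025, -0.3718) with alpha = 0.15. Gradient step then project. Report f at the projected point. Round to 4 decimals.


Step 1: Compute gradient at (0.4025, -0.3718).
grad_x = 2*3*0.4025 + 1 = 3.415
grad_y = 2*2*-0.3718 + 2 = 0.5128
Step 2: Gradient step.
x_raw = 0.4025 - 0.15*3.415 = -0.1098
y_raw = -0.3718 - 0.15*0.5128 = -0.4487
Step 3: Project onto [-3, 5].
x_proj = clip(-0.1098) = -0.1098
y_proj = clip(-0.4487) = -0.4487
Step 4: Evaluate f.
f(-0.1098, -0.4487) = -0.5684


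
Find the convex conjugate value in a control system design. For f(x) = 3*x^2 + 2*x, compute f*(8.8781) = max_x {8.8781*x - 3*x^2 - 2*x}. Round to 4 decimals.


f*(y) = sup_x {y*x - a*x^2 - b*x} = sup_x {(y-b)*x - a*x^2}
FOC: (y - b) - 2a*x = 0 => x* = (y - b)/(2a)
x* = (8.8781 - 2)/(2*3) = 1.1464
f*(8.8781) = (y-b)^2/(4a) = (8.8781 - 2)^2/(4*3)
= 47.3083/12 = 3.9424


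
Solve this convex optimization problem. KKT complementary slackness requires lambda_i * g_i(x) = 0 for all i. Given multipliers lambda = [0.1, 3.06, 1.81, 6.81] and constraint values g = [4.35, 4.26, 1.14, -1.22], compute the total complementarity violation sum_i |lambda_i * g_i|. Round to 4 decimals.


KKT complementary slackness check:
lambda_1 * g_1 = 0.1 * 4.35 = 0.435
lambda_2 * g_2 = 3.06 * 4.26 = 13.0356
lambda_3 * g_3 = 1.81 * 1.14 = 2.0634
lambda_4 * g_4 = 6.81 * -1.22 = -8.3082
Total violation = 0.435 + 13.0356 + 2.0634 + 8.3082 = 23.8422


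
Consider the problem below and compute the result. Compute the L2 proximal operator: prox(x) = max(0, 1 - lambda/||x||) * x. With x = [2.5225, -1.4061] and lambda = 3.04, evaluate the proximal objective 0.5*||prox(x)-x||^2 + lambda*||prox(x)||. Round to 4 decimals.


Step 1: Compute ||x||.
||x|| = 2.8879
Step 2: Compute scaling factor.
scale = max(0, 1 - 3.04/2.8879) = 0.0
Step 3: prox(x) = [0.0, -0.0]
||prox(x)|| = 0.0
Step 4: Proximal objective.
0.5*||prox-x||^2 = 4.1701
lambda*||prox|| = 0.0
Total = 4.1701


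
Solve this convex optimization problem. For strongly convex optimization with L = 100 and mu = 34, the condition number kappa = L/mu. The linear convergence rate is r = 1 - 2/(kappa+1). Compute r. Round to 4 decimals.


Step 1: Compute the condition number.
kappa = L/mu = 100/34 = 2.9412
Step 2: Compute the convergence rate.
r = 1 - 2/(kappa + 1) = 1 - 2*mu/(L + mu) = (L - mu)/(L + mu) = 66/134 = 0.4925


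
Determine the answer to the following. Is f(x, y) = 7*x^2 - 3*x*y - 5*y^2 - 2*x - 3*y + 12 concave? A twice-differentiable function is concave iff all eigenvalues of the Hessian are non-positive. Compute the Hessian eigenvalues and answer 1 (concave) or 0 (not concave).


The Hessian of f(x,y) = 7*x^2 - 3*x*y - 5*y^2 - 2*x - 3*y + 12 is:
H = [[14, -3], [-3, -10]]
Trace = 14 - 10 = 4
Determinant = 14*-10 - (-3)^2 = -149
Discriminant = (4)^2 - 4*-149 = 612.0
Eigenvalues: lambda_1 = -10.3693, lambda_2 = 14.3693
The function is not concave.

0


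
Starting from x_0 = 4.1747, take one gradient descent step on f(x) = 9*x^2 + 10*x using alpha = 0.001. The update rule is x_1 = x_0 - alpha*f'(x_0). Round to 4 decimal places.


We compute the gradient at x_0 and apply the update.
f'(x) = 18*x + 10
f'(4.1747) = 18*4.1747 + 10 = 85.1446
x_1 = 4.1747 - 0.001*85.1446 = 4.0896


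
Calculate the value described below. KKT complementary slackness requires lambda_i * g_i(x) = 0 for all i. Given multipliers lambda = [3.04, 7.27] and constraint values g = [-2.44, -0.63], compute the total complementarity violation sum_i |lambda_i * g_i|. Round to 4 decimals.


KKT complementary slackness check:
lambda_1 * g_1 = 3.04 * -2.44 = -7.4176
lambda_2 * g_2 = 7.27 * -0.63 = -4.5801
Total violation = 7.4176 + 4.5801 = 11.9977


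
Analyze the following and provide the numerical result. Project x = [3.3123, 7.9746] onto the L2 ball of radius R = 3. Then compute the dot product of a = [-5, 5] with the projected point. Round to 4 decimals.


Step 1: Compute ||x|| (intermediates to 6 decimals).
||x|| = sqrt(3.3123^2 + 7.9746^2) = 8.635136
Step 2: Project.
Since ||x|| > R, scale = R/||x|| = 3/8.635136 = 0.347418, proj(x) = scale * x
proj(x) = [1.150753, 2.77052]
Step 3: Dot product.
a^T * proj(x) = -5*1.150753 + 5*2.77052 = 8.0988


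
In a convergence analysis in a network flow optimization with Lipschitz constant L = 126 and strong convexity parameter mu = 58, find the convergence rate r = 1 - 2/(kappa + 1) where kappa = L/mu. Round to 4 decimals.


Step 1: Compute the condition number.
kappa = L/mu = 126/58 = 2.1724
Step 2: Compute the convergence rate.
r = 1 - 2/(kappa + 1) = 1 - 2*mu/(L + mu) = (L - mu)/(L + mu) = 68/184 = 0.3696


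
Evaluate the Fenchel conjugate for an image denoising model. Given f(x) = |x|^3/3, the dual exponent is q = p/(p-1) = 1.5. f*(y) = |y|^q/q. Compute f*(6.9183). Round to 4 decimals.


The conjugate exponent q satisfies 1/p + 1/q = 1.
p = 3, so q = 3/(3 - 1) = 1.5
|y|^q = 6.9183^1.5 = 18.197
f*(6.9183) = 18.197 / 1.5 = 12.1313


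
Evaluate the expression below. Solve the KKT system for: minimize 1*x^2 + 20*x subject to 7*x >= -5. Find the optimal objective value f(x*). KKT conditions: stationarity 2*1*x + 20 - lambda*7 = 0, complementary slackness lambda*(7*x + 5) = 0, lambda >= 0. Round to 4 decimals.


Step 1: Try lambda = 0 (constraint inactive).
x_unc = -20/(2*1) = -10.0
Check: 7*-10.0 = -70.0 < -5 -- violated!
Step 2: Constraint must be active: 7*x = -5
x* = -5/7 = -0.7143 (rounded; the exact value -5/7 is used below)
lambda = (2*1*(-5/7) + 20)/7 = 2.6531
Step 3: Compute optimal value.
f(x*) = 1*(-5/7)^2 + 20*(-5/7) = -13.7755


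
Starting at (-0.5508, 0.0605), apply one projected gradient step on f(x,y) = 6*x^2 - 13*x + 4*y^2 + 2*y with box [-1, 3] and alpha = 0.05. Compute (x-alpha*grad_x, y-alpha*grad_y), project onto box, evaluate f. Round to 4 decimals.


Step 1: Compute gradient at (-0.5508, 0.0605).
grad_x = 2*6*-0.5508 - 13 = -19.6096
grad_y = 2*4*0.0605 + 2 = 2.484
Step 2: Gradient step.
x_raw = -0.5508 - 0.05*-19.6096 = 0.4297
y_raw = 0.0605 - 0.05*2.484 = -0.0637
Step 3: Project onto [-1, 3].
x_proj = clip(0.4297) = 0.4297
y_proj = clip(-0.0637) = -0.0637
Step 4: Evaluate f.
f(0.4297, -0.0637) = -4.5893


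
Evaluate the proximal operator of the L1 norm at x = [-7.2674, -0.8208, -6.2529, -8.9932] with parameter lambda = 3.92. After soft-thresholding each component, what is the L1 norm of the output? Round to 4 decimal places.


Soft-thresholding with lambda = 3.92:
prox(-7.2674) = sign(-7.2674)*max(|-7.2674| - 3.92, 0) = -3.3474
prox(-0.8208) = sign(-0.8208)*max(|-0.8208| - 3.92, 0) = 0.0
prox(-6.2529) = sign(-6.2529)*max(|-6.2529| - 3.92, 0) = -2.3329
prox(-8.9932) = sign(-8.9932)*max(|-8.9932| - 3.92, 0) = -5.0732
prox(x) = [-3.3474, 0.0, -2.3329, -5.0732]
||prox(x)||_1 = 3.3474 + 0.0 + 2.3329 + 5.0732 = 10.7535


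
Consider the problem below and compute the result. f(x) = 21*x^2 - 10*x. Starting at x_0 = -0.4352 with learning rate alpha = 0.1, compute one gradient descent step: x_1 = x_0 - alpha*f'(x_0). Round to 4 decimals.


We compute the gradient at x_0 and apply the update.
f'(x) = 42*x - 10
f'(-0.4352) = 42*-0.4352 - 10 = -28.2784
x_1 = -0.4352 - 0.1*-28.2784 = 2.3926


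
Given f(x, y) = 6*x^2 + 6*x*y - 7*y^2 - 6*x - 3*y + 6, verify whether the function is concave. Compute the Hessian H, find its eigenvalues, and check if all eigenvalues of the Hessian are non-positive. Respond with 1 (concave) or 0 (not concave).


The Hessian of f(x,y) = 6*x^2 + 6*x*y - 7*y^2 - 6*x - 3*y + 6 is:
H = [[12, 6], [6, -14]]
Trace = 12 - 14 = -2
Determinant = 12*-14 - (6)^2 = -204
Discriminant = (-2)^2 - 4*-204 = 820.0
Eigenvalues: lambda_1 = -15.3178, lambda_2 = 13.3178
The function is not concave.

0


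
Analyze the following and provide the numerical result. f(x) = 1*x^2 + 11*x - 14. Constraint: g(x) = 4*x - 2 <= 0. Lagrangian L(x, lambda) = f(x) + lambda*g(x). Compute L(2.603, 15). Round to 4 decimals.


Step 1: Evaluate f(x).
f(2.603) = 1*2.603^2 + 11*2.603 - 14 = 21.4086
Step 2: Evaluate g(x).
g(2.603) = 4*2.603 - 2 = 8.412
Step 3: Compute Lagrangian.
L = 21.4086 + 15*8.412 = 147.5886


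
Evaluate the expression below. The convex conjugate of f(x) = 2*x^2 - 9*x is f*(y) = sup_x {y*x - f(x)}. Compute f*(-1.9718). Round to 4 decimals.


f*(y) = sup_x {y*x - a*x^2 - b*x} = sup_x {(y-b)*x - a*x^2}
FOC: (y - b) - 2a*x = 0 => x* = (y - b)/(2a)
x* = (-1.9718 + 9)/(2*2) = 1.7571
f*(-1.9718) = (y-b)^2/(4a) = (-1.9718 + 9)^2/(4*2)
= 49.3956/8 = 6.1744


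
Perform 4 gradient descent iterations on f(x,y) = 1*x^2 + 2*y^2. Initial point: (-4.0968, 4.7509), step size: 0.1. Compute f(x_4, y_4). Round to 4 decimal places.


Gradient descent on f(x,y) = 1*x^2 + 2*y^2.
Starting point: (-4.0968, 4.7509), alpha = 0.1
Step 1: grad_x = 2*1*-4.0968 = -8.1936, grad_y = 2*2*4.7509 = 19.0036
  x_1 = -4.0968 - 0.1*-8.1936 = -3.2774
  y_1 = 4.7509 - 0.1*19.0036 = 2.8505
Step 2: grad_x = 2*1*-3.2774 = -6.5549, grad_y = 2*2*2.8505 = 11.4022
  x_2 = -3.2774 - 0.1*-6.5549 = -2.622
  y_2 = 2.8505 - 0.1*11.4022 = 1.7103
Step 3: grad_x = 2*1*-2.622 = -5.2439, grad_y = 2*2*1.7103 = 6.8413
  x_3 = -2.622 - 0.1*-5.2439 = -2.0976
  y_3 = 1.7103 - 0.1*6.8413 = 1.0262
Step 4: grad_x = 2*1*-2.0976 = -4.1951, grad_y = 2*2*1.0262 = 4.1048
  x_4 = -2.0976 - 0.1*-4.1951 = -1.678
  y_4 = 1.0262 - 0.1*4.1048 = 0.6157
f(-1.678, 0.6157) = 1*(-1.678)^2 + 2*0.6157^2 = 3.5741


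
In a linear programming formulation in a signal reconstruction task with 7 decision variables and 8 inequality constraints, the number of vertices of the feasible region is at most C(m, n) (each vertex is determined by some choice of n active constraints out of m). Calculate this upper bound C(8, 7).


Each vertex corresponds to some choice of n active constraints out of m, so the number of vertices is at most C(m, n) = m! / (n!(m-n)!).
m = 8, n = 7
Numerator: 8 * 7 * 6 * 5 * 4 * 3 * 2
Denominator: 7! = 5040
C(8, 7) = 8


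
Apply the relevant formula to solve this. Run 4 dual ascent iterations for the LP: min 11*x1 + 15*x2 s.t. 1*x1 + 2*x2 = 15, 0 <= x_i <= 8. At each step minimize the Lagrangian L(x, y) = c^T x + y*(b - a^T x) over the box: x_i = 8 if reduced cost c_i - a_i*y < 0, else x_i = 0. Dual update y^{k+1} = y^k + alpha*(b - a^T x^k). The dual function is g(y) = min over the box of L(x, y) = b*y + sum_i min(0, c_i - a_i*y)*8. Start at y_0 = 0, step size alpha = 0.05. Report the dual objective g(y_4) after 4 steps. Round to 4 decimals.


Dual ascent for LP: min 11*x1 + 15*x2, 1*x1 + 2*x2 = 15, 0 <= x_i <= 8
Step 1: y^k = 0.0, reduced costs: (11.0, 15.0)
  x^k = (0.0, 0.0), subgradient = b - a^T x = 15.0
  y^{k+1} = 0.0 + 0.05*15.0 = 0.75
Step 2: y^k = 0.75, reduced costs: (10.25, 13.5)
  x^k = (0.0, 0.0), subgradient = b - a^T x = 15.0
  y^{k+1} = 0.75 + 0.05*15.0 = 1.5
Step 3: y^k = 1.5, reduced costs: (9.5, 12.0)
  x^k = (0.0, 0.0), subgradient = b - a^T x = 15.0
  y^{k+1} = 1.5 + 0.05*15.0 = 2.25
Step 4: y^k = 2.25, reduced costs: (8.75, 10.5)
  x^k = (0.0, 0.0), subgradient = b - a^T x = 15.0
  y^{k+1} = 2.25 + 0.05*15.0 = 3.0
Dual objective at y_4 = 3.0: reduced costs (8.0, 9.0), box minimizer x = (0.0, 0.0)
g(y_4) = b*y + (c1 - a1*y)*x1 + (c2 - a2*y)*x2 = 15*3.0 + 8.0*0.0 + 9.0*0.0 = 45.0 + 0.0 + 0.0 = 45.0
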